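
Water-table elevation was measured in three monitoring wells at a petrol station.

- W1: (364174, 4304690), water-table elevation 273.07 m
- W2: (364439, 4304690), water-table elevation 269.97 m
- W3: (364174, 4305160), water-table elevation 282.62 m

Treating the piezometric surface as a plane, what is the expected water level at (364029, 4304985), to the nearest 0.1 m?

280.8 m

∂h/∂x = (269.97 − 273.07) / (364439 − 364174) = -0.01170
∂h/∂y = (282.62 − 273.07) / (4305160 − 4304690) = +0.02032
h(364029, 4304985) = 273.07 + (-0.01170)·(-145) + (+0.02032)·(295) = 273.07 +1.696 +5.994 = 280.760 m.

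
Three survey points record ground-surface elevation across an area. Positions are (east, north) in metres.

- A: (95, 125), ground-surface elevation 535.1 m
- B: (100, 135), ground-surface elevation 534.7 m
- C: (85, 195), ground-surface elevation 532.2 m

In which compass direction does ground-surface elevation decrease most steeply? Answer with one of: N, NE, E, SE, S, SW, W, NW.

N

With z = a·x + b·y + c and A as origin, the differences give:
  5·a + 10·b = -0.4
  (-10)·a + 70·b = -2.9
Eliminate b (×70 and ×10, subtract): 450·a = 1.00 → a = ∂z/∂x = +0.002222
Back-substitute: b = ∂z/∂y = -0.04111.
Steepest decrease is along −∇f = (-0.002222 E, +0.04111 N) → north.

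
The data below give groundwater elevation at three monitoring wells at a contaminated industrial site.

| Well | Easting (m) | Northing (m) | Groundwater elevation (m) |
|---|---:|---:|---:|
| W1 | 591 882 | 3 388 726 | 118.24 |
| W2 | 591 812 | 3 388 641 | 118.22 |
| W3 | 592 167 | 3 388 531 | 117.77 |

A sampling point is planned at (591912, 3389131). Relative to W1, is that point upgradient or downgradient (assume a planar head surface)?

With h = a·x + b·y + c and W1 as origin, the differences give:
  (-70)·a + (-85)·b = -0.02
  285·a + (-195)·b = -0.47
Eliminate b (×(-195) and ×(-85), subtract): 37875·a = -36.050 → a = ∂h/∂x = -0.0009518
Back-substitute: b = ∂h/∂y = +0.001019.
Head at (591912, 3389131) = 118.24 + (-0.0009518)·(30) + (+0.001019)·(405) = 118.62 m.
That is higher than the 118.24 m at W1, so the point is upgradient.

upgradient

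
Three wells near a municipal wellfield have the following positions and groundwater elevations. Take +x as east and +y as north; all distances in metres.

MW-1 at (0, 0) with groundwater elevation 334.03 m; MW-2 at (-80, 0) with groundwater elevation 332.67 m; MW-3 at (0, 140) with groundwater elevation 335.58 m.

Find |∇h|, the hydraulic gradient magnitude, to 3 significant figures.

∂h/∂x = (332.67 − 334.03) / (-80 − 0) = +0.01700
∂h/∂y = (335.58 − 334.03) / (140 − 0) = +0.01107
|∇h| = √(0.01700² + 0.01107²) = 0.02029

0.0203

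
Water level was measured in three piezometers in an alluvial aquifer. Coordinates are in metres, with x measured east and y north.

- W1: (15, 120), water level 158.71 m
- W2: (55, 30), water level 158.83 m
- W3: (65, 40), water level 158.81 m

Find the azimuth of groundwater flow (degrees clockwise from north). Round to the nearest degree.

Taking W1 as reference: W2−W1 = (40, -90, +0.12); W3−W1 = (50, -80, +0.10).
Solve a·Δx + b·Δy = Δh: det = 40·(-80) − 50·(-90) = 1300.
∂h/∂x = [(+0.12)·(-80) − (+0.10)·(-90)] / 1300 = -0.0004615
∂h/∂y = [40·(+0.10) − 50·(+0.12)] / 1300 = -0.001538
Flow direction (−∇h) has components (+0.0004615 E, +0.001538 N).
Azimuth = atan2(E, N) = atan2(+0.0004615, +0.001538) = 16.7° ≈ 017°.

017°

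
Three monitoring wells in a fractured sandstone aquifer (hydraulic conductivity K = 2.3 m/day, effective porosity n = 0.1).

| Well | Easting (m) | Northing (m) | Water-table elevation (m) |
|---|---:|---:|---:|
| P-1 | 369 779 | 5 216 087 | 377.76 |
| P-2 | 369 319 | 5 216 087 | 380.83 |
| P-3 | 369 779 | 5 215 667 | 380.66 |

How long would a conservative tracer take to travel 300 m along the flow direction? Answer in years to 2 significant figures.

3.7 years

∂h/∂x = (380.83 − 377.76) / (369319 − 369779) = -0.006674
∂h/∂y = (380.66 − 377.76) / (5215667 − 5216087) = -0.006905
|∇h| = √(-0.006674² + -0.006905²) = 0.009603
Seepage velocity v = K·i/n = 2.3 × 0.009603 / 0.1 = 0.2209 m/day.
t = 300 / 0.2209 = 1358 days = 3.72 years.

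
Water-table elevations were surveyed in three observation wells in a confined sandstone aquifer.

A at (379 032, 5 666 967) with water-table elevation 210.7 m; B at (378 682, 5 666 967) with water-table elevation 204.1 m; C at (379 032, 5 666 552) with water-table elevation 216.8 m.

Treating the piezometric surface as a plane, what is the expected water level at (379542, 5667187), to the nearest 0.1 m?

217.1 m

∂h/∂x = (204.1 − 210.7) / (378682 − 379032) = +0.01886
∂h/∂y = (216.8 − 210.7) / (5666552 − 5666967) = -0.01470
h(379542, 5667187) = 210.7 + (+0.01886)·(510) + (-0.01470)·(220) = 210.7 +9.617 -3.234 = 217.083 m.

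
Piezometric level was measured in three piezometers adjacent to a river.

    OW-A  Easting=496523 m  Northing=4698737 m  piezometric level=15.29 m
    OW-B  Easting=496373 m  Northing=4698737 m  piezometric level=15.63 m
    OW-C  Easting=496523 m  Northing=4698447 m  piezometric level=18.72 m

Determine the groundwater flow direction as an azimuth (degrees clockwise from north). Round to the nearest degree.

∂h/∂x = (15.63 − 15.29) / (496373 − 496523) = -0.002267
∂h/∂y = (18.72 − 15.29) / (4698447 − 4698737) = -0.01183
Flow direction (−∇h) has components (+0.002267 E, +0.01183 N).
Azimuth = atan2(E, N) = atan2(+0.002267, +0.01183) = 10.8° ≈ 011°.

011°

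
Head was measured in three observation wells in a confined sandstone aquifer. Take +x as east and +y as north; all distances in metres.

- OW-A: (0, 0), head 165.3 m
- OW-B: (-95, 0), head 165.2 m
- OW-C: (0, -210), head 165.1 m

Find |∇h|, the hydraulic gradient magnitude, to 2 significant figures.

0.0014

∂h/∂x = (165.2 − 165.3) / (-95 − 0) = +0.001053
∂h/∂y = (165.1 − 165.3) / (-210 − 0) = +0.0009524
|∇h| = √(0.001053² + 0.0009524²) = 0.00142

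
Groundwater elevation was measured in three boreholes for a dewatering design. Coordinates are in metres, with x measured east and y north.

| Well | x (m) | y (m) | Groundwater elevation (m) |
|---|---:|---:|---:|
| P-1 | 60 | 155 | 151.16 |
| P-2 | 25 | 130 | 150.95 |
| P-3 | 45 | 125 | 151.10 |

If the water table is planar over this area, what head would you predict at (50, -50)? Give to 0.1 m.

Taking P-1 as reference: P-2−P-1 = (-35, -25, -0.21); P-3−P-1 = (-15, -30, -0.06).
Determinant of the coordinate differences = (-35)·(-30) − (-15)·(-25) = 675.
∂h/∂x = [(-0.21)·(-30) − (-0.06)·(-25)] / 675 = +0.007111
∂h/∂y = [(-35)·(-0.06) − (-15)·(-0.21)] / 675 = -0.001556
h(50, -50) = 151.16 + (+0.007111)·(-10) + (-0.001556)·(-205) = 151.16 -0.071 +0.319 = 151.408 m.

151.4 m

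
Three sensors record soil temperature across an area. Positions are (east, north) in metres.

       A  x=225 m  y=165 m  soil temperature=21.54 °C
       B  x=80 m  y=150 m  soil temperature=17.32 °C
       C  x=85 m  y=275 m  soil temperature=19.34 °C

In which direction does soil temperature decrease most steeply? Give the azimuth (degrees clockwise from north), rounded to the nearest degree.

Differences from A: to B (Δx, Δy, Δh) = (-145, -15, -4.22); to C = (-140, 110, -2.20).
Solve a·Δx + b·Δy = ΔT: det = (-145)·110 − (-140)·(-15) = -18050.
∂T/∂x = [(-4.22)·110 − (-2.20)·(-15)] / -18050 = +0.02755
∂T/∂y = [(-145)·(-2.20) − (-140)·(-4.22)] / -18050 = +0.01506
Steepest decrease is along −∇f: components (-0.02755 E, -0.01506 N).
Azimuth = atan2(-0.02755, -0.01506) = 241.3° ≈ 241°.

241°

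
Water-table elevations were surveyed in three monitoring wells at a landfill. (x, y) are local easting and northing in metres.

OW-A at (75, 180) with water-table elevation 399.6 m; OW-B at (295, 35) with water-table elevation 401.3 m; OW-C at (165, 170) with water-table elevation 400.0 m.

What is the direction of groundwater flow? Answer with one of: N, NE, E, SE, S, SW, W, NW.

NW

With h = a·x + b·y + c and OW-A as origin, the differences give:
  220·a + (-145)·b = +1.7
  90·a + (-10)·b = +0.4
Eliminate b (×(-10) and ×(-145), subtract): 10850·a = 41.00 → a = ∂h/∂x = +0.003779
Back-substitute: b = ∂h/∂y = -0.005991.
Flow = −∇h = (-0.003779 east, +0.005991 north), which points northwest.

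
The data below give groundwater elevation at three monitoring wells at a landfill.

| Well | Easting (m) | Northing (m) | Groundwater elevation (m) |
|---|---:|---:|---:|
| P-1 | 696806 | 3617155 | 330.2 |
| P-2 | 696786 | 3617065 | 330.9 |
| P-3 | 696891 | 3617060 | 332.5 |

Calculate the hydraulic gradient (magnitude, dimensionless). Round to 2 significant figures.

0.018

Differences from P-1: to P-2 (Δx, Δy, Δh) = (-20, -90, +0.7); to P-3 = (85, -95, +2.3).
Solve a·Δx + b·Δy = Δh: det = (-20)·(-95) − 85·(-90) = 9550.
∂h/∂x = [(+0.7)·(-95) − (+2.3)·(-90)] / 9550 = +0.01471
∂h/∂y = [(-20)·(+2.3) − 85·(+0.7)] / 9550 = -0.01105
|∇h| = √(0.01471² + -0.01105²) = 0.0184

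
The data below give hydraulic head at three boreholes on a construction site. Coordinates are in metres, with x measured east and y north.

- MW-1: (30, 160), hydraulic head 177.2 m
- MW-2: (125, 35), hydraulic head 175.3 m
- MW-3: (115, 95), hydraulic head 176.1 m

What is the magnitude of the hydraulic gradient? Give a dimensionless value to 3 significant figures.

0.0132

Taking MW-1 as reference: MW-2−MW-1 = (95, -125, -1.9); MW-3−MW-1 = (85, -65, -1.1).
Solve a·Δx + b·Δy = Δh: det = 95·(-65) − 85·(-125) = 4450.
∂h/∂x = [(-1.9)·(-65) − (-1.1)·(-125)] / 4450 = -0.003146
∂h/∂y = [95·(-1.1) − 85·(-1.9)] / 4450 = +0.01281
|∇h| = √(-0.003146² + 0.01281²) = 0.01319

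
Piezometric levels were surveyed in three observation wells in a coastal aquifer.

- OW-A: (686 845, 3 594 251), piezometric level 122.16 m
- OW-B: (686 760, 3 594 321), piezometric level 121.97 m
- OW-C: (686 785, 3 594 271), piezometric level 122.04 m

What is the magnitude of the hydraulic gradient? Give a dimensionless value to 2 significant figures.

0.0019

With h = a·x + b·y + c and OW-A as origin, the differences give:
  (-85)·a + 70·b = -0.19
  (-60)·a + 20·b = -0.12
Eliminate b (×20 and ×70, subtract): 2500·a = 4.600 → a = ∂h/∂x = +0.001840
Back-substitute: b = ∂h/∂y = -0.0004800.
|∇h| = √(0.001840² + -0.0004800²) = 0.001902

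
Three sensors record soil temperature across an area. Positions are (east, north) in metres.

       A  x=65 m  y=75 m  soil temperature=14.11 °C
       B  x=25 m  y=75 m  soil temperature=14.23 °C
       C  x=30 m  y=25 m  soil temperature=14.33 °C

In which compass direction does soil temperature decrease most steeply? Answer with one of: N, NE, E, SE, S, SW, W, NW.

Three-point gradient (reference A): Δ to B = (-40, 0, +0.12), Δ to C = (-35, -50, +0.22).
∂T/∂x = -0.003000, ∂T/∂y = -0.002300 (det = 2000).
Steepest decrease is along −∇f = (+0.003000 E, +0.002300 N) → northeast.

NE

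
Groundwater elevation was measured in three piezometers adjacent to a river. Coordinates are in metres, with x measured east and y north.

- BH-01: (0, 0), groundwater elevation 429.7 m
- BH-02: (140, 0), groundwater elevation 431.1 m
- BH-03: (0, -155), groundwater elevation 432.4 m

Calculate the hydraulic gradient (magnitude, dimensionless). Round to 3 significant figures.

0.0201

∂h/∂x = (431.1 − 429.7) / (140 − 0) = +0.01000
∂h/∂y = (432.4 − 429.7) / (-155 − 0) = -0.01742
|∇h| = √(0.01000² + -0.01742²) = 0.02009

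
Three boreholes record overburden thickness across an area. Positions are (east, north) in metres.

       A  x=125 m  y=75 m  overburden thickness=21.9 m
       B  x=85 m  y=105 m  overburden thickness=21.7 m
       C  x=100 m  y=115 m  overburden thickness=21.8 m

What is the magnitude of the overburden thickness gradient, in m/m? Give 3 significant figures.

0.00600 m/m

Three-point gradient (reference A): Δ to B = (-40, 30, -0.2), Δ to C = (-25, 40, -0.1).
∂d/∂x = +0.005882, ∂d/∂y = +0.001176 (det = -850).
|∇f| = √(0.005882² + 0.001176²) = 0.005998 m/m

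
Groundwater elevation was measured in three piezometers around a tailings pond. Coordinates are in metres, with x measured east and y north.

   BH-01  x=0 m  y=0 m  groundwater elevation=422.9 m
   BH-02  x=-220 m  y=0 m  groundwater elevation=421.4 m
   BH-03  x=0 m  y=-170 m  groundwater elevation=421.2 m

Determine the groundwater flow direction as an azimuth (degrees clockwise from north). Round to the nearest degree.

214°

∂h/∂x = (421.4 − 422.9) / (-220 − 0) = +0.006818
∂h/∂y = (421.2 − 422.9) / (-170 − 0) = +0.010000
Flow direction (−∇h) has components (-0.006818 E, -0.010000 N).
Azimuth = atan2(E, N) = atan2(-0.006818, -0.010000) = 214.3° ≈ 214°.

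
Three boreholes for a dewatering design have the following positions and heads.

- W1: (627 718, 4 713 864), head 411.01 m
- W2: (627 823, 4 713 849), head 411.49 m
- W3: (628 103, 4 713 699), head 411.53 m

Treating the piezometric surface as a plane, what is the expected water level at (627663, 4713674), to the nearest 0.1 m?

408.5 m

Taking W1 as reference: W2−W1 = (105, -15, +0.48); W3−W1 = (385, -165, +0.52).
Determinant of the coordinate differences = 105·(-165) − 385·(-15) = -11550.
∂h/∂x = [(+0.48)·(-165) − (+0.52)·(-15)] / -11550 = +0.006182
∂h/∂y = [105·(+0.52) − 385·(+0.48)] / -11550 = +0.01127
h(627663, 4713674) = 411.01 + (+0.006182)·(-55) + (+0.01127)·(-190) = 411.01 -0.340 -2.142 = 408.528 m.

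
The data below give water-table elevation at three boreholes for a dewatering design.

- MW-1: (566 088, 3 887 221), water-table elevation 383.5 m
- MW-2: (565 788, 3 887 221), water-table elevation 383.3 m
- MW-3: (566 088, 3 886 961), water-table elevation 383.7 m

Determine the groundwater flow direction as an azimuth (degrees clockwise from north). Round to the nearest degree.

319°

∂h/∂x = (383.3 − 383.5) / (565788 − 566088) = +0.0006667
∂h/∂y = (383.7 − 383.5) / (3886961 − 3887221) = -0.0007692
Flow direction (−∇h) has components (-0.0006667 E, +0.0007692 N).
Azimuth = atan2(E, N) = atan2(-0.0006667, +0.0007692) = 319.1° ≈ 319°.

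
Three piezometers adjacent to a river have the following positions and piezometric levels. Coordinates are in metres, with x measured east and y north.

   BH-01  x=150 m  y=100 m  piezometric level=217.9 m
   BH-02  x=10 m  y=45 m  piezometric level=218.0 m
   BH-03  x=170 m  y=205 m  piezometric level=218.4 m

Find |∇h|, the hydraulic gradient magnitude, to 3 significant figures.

0.00599

Differences from BH-01: to BH-02 (Δx, Δy, Δh) = (-140, -55, +0.1); to BH-03 = (20, 105, +0.5).
Solve a·Δx + b·Δy = Δh: det = (-140)·105 − 20·(-55) = -13600.
∂h/∂x = [(+0.1)·105 − (+0.5)·(-55)] / -13600 = -0.002794
∂h/∂y = [(-140)·(+0.5) − 20·(+0.1)] / -13600 = +0.005294
|∇h| = √(-0.002794² + 0.005294²) = 0.005986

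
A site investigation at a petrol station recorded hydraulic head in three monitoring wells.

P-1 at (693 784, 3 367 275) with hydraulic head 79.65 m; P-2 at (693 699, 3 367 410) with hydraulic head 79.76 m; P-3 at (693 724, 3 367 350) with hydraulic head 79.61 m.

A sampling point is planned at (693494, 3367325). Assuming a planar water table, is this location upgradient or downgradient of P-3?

downgradient

With h = a·x + b·y + c and P-1 as origin, the differences give:
  (-85)·a + 135·b = +0.11
  (-60)·a + 75·b = -0.04
Eliminate b (×75 and ×135, subtract): 1725·a = 13.650 → a = ∂h/∂x = +0.007913
Back-substitute: b = ∂h/∂y = +0.005797.
Head at (693494, 3367325) = 79.65 + (+0.007913)·(-290) + (+0.005797)·(50) = 77.65 m.
That is lower than the 79.61 m at P-3, so the point is downgradient.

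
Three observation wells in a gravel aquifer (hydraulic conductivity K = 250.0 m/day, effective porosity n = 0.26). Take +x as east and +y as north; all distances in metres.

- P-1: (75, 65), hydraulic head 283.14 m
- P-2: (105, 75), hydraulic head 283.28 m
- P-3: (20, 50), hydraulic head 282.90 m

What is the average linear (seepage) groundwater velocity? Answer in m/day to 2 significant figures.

5.6 m/day

With h = a·x + b·y + c and P-1 as origin, the differences give:
  30·a + 10·b = +0.14
  (-55)·a + (-15)·b = -0.24
Eliminate b (×(-15) and ×10, subtract): 100·a = 0.300 → a = ∂h/∂x = +0.003000
Back-substitute: b = ∂h/∂y = +0.005000.
|∇h| = √(0.003000² + 0.005000²) = 0.005831
Seepage velocity v = K·i/n = 250.0 × 0.005831 / 0.26 = 5.607 m/day.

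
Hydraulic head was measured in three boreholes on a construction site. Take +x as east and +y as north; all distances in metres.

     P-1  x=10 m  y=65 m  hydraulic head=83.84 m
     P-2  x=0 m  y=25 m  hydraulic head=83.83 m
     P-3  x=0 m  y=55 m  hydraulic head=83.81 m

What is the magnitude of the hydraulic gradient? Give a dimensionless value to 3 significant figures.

Differences from P-1: to P-2 (Δx, Δy, Δh) = (-10, -40, -0.01); to P-3 = (-10, -10, -0.03).
Solve a·Δx + b·Δy = Δh: det = (-10)·(-10) − (-10)·(-40) = -300.
∂h/∂x = [(-0.01)·(-10) − (-0.03)·(-40)] / -300 = +0.003667
∂h/∂y = [(-10)·(-0.03) − (-10)·(-0.01)] / -300 = -0.0006667
|∇h| = √(0.003667² + -0.0006667²) = 0.003727

0.00373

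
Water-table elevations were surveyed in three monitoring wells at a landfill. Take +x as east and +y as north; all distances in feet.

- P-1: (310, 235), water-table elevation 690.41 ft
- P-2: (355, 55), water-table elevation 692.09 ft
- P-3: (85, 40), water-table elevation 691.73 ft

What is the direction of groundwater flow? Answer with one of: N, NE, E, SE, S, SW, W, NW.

N

Differences from P-1: to P-2 (Δx, Δy, Δh) = (45, -180, +1.68); to P-3 = (-225, -195, +1.32).
Solve a·Δx + b·Δy = Δh: det = 45·(-195) − (-225)·(-180) = -49275.
∂h/∂x = [(+1.68)·(-195) − (+1.32)·(-180)] / -49275 = +0.001826
∂h/∂y = [45·(+1.32) − (-225)·(+1.68)] / -49275 = -0.008877
Flow = −∇h = (-0.001826 east, +0.008877 north), which points north.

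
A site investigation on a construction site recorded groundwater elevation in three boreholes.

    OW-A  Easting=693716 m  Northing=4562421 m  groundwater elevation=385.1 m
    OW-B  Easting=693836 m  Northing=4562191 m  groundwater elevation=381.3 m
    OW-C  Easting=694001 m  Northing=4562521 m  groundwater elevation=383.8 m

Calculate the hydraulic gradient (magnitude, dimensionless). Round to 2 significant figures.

Three-point gradient (reference OW-A): Δ to OW-B = (120, -230, -3.8), Δ to OW-C = (285, 100, -1.3).
∂h/∂x = -0.008756, ∂h/∂y = +0.01195 (det = 77550).
|∇h| = √(-0.008756² + 0.01195²) = 0.01481

0.015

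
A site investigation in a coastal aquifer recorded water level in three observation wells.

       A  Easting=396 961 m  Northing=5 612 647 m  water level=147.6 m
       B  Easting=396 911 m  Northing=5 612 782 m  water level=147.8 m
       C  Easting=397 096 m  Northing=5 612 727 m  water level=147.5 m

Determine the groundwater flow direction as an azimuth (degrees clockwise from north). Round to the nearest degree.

With h = a·x + b·y + c and A as origin, the differences give:
  (-50)·a + 135·b = +0.2
  135·a + 80·b = -0.1
Eliminate b (×80 and ×135, subtract): -22225·a = 29.50 → a = ∂h/∂x = -0.001327
Back-substitute: b = ∂h/∂y = +0.0009899.
Flow direction (−∇h) has components (+0.001327 E, -0.0009899 N).
Azimuth = atan2(E, N) = atan2(+0.001327, -0.0009899) = 126.7° ≈ 127°.

127°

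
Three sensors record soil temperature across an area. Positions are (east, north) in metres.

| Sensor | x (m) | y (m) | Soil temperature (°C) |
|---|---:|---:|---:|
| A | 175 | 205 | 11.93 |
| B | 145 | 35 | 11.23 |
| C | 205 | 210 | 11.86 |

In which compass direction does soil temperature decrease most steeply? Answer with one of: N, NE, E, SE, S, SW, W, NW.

SE

Taking A as reference: B−A = (-30, -170, -0.70); C−A = (30, 5, -0.07).
Determinant of the coordinate differences = (-30)·5 − 30·(-170) = 4950.
∂T/∂x = [(-0.70)·5 − (-0.07)·(-170)] / 4950 = -0.003111
∂T/∂y = [(-30)·(-0.07) − 30·(-0.70)] / 4950 = +0.004667
Steepest decrease is along −∇f = (+0.003111 E, -0.004667 N) → southeast.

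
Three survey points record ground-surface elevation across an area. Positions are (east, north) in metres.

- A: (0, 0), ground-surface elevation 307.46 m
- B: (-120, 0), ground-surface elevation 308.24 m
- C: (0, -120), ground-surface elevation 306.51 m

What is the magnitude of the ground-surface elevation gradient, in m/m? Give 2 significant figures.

0.010 m/m

∂z/∂x = (308.24 − 307.46) / (-120 − 0) = -0.006500
∂z/∂y = (306.51 − 307.46) / (-120 − 0) = +0.007917
|∇f| = √(-0.006500² + 0.007917²) = 0.01024 m/m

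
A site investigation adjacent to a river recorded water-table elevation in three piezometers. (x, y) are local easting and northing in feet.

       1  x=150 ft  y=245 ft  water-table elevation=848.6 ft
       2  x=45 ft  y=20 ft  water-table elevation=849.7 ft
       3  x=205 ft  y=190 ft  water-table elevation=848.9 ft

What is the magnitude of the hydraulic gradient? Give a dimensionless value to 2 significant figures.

Taking 1 as reference: 2−1 = (-105, -225, +1.1); 3−1 = (55, -55, +0.3).
Determinant of the coordinate differences = (-105)·(-55) − 55·(-225) = 18150.
∂h/∂x = [(+1.1)·(-55) − (+0.3)·(-225)] / 18150 = +0.0003857
∂h/∂y = [(-105)·(+0.3) − 55·(+1.1)] / 18150 = -0.005069
|∇h| = √(0.0003857² + -0.005069²) = 0.005084

0.0051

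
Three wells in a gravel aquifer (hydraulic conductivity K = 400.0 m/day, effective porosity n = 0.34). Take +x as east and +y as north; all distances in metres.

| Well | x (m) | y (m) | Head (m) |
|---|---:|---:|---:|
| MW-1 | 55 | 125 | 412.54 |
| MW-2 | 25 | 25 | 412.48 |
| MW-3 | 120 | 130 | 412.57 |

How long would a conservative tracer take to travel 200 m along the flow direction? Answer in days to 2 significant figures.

270 days

Differences from MW-1: to MW-2 (Δx, Δy, Δh) = (-30, -100, -0.06); to MW-3 = (65, 5, +0.03).
Determinant of the coordinate differences = (-30)·5 − 65·(-100) = 6350.
∂h/∂x = [(-0.06)·5 − (+0.03)·(-100)] / 6350 = +0.0004252
∂h/∂y = [(-30)·(+0.03) − 65·(-0.06)] / 6350 = +0.0004724
|∇h| = √(0.0004252² + 0.0004724²) = 0.0006356
Seepage velocity v = K·i/n = 400.0 × 0.0006356 / 0.34 = 0.7478 m/day.
t = 200 / 0.7478 = 267.5 days.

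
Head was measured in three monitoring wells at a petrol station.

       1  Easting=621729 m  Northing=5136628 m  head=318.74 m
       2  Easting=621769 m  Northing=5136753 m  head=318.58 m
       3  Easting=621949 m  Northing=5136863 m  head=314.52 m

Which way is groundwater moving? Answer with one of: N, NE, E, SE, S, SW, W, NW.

E

With h = a·x + b·y + c and 1 as origin, the differences give:
  40·a + 125·b = -0.16
  220·a + 235·b = -4.22
Eliminate b (×235 and ×125, subtract): -18100·a = 489.900 → a = ∂h/∂x = -0.02707
Back-substitute: b = ∂h/∂y = +0.007381.
Flow = −∇h = (+0.02707 east, -0.007381 north), which points east.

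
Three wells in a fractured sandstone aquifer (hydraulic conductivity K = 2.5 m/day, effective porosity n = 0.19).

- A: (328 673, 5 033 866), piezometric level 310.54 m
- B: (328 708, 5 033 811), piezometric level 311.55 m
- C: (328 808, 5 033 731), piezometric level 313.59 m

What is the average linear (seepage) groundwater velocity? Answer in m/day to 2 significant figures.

Taking A as reference: B−A = (35, -55, +1.01); C−A = (135, -135, +3.05).
Determinant of the coordinate differences = 35·(-135) − 135·(-55) = 2700.
∂h/∂x = [(+1.01)·(-135) − (+3.05)·(-55)] / 2700 = +0.01163
∂h/∂y = [35·(+3.05) − 135·(+1.01)] / 2700 = -0.01096
|∇h| = √(0.01163² + -0.01096²) = 0.01598
Seepage velocity v = K·i/n = 2.5 × 0.01598 / 0.19 = 0.2103 m/day.

0.21 m/day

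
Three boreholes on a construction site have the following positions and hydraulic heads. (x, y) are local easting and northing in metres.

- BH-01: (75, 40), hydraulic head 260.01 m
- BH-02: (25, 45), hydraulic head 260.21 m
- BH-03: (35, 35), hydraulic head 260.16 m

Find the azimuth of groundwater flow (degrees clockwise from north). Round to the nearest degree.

Taking BH-01 as reference: BH-02−BH-01 = (-50, 5, +0.20); BH-03−BH-01 = (-40, -5, +0.15).
Solve a·Δx + b·Δy = Δh: det = (-50)·(-5) − (-40)·5 = 450.
∂h/∂x = [(+0.20)·(-5) − (+0.15)·5] / 450 = -0.003889
∂h/∂y = [(-50)·(+0.15) − (-40)·(+0.20)] / 450 = +0.001111
Flow direction (−∇h) has components (+0.003889 E, -0.001111 N).
Azimuth = atan2(E, N) = atan2(+0.003889, -0.001111) = 105.9° ≈ 106°.

106°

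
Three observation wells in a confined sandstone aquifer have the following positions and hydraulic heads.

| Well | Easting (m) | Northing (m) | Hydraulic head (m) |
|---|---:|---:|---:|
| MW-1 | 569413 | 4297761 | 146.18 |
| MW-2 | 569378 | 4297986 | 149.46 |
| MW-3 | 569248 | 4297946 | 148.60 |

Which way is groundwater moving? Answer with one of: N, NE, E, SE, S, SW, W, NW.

Differences from MW-1: to MW-2 (Δx, Δy, Δh) = (-35, 225, +3.28); to MW-3 = (-165, 185, +2.42).
Determinant of the coordinate differences = (-35)·185 − (-165)·225 = 30650.
∂h/∂x = [(+3.28)·185 − (+2.42)·225] / 30650 = +0.002033
∂h/∂y = [(-35)·(+2.42) − (-165)·(+3.28)] / 30650 = +0.01489
Flow = −∇h = (-0.002033 east, -0.01489 north), which points south.

S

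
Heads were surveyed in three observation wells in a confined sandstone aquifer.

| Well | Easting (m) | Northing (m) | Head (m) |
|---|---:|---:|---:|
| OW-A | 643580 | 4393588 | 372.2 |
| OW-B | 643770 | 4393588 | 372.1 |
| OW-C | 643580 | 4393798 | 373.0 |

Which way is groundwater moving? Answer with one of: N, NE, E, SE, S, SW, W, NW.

∂h/∂x = (372.1 − 372.2) / (643770 − 643580) = -0.0005263
∂h/∂y = (373.0 − 372.2) / (4393798 − 4393588) = +0.003810
Flow = −∇h = (+0.0005263 east, -0.003810 north), which points south.

S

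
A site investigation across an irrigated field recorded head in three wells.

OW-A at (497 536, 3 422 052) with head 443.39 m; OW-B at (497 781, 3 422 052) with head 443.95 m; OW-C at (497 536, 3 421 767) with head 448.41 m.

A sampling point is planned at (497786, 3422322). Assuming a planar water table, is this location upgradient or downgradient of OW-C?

∂h/∂x = (443.95 − 443.39) / (497781 − 497536) = +0.002286
∂h/∂y = (448.41 − 443.39) / (3421767 − 3422052) = -0.01761
Head at (497786, 3422322) = 443.39 + (+0.002286)·(250) + (-0.01761)·(270) = 439.21 m.
That is lower than the 448.41 m at OW-C, so the point is downgradient.

downgradient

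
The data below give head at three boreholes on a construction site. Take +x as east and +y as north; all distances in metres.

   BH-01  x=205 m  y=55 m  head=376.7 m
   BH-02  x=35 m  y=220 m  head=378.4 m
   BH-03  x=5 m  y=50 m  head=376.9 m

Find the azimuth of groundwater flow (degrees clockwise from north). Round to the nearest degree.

With h = a·x + b·y + c and BH-01 as origin, the differences give:
  (-170)·a + 165·b = +1.7
  (-200)·a + (-5)·b = +0.2
Eliminate b (×(-5) and ×165, subtract): 33850·a = -41.50 → a = ∂h/∂x = -0.001226
Back-substitute: b = ∂h/∂y = +0.009040.
Flow direction (−∇h) has components (+0.001226 E, -0.009040 N).
Azimuth = atan2(E, N) = atan2(+0.001226, -0.009040) = 172.3° ≈ 172°.

172°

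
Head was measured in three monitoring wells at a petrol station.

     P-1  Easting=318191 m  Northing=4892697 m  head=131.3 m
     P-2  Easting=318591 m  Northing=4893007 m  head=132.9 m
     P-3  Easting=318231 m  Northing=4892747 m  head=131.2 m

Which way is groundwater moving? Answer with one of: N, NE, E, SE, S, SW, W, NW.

Three-point gradient (reference P-1): Δ to P-2 = (400, 310, +1.6), Δ to P-3 = (40, 50, -0.1).
∂h/∂x = +0.01461, ∂h/∂y = -0.01368 (det = 7600).
Flow = −∇h = (-0.01461 east, +0.01368 north), which points northwest.

NW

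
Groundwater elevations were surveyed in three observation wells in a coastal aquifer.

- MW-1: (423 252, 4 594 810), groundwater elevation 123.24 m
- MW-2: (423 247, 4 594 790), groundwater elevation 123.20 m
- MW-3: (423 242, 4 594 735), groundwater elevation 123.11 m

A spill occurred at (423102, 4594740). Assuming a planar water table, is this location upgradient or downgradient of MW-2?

Three-point gradient (reference MW-1): Δ to MW-2 = (-5, -20, -0.04), Δ to MW-3 = (-10, -75, -0.13).
∂h/∂x = +0.002286, ∂h/∂y = +0.001429 (det = 175).
Head at (423102, 4594740) = 123.24 + (+0.002286)·(-150) + (+0.001429)·(-70) = 122.80 m.
That is lower than the 123.20 m at MW-2, so the point is downgradient.

downgradient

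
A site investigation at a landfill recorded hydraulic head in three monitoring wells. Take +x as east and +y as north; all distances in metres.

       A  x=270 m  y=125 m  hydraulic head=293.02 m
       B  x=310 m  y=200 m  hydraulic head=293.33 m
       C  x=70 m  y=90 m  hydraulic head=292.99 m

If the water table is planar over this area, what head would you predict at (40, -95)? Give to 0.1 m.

292.2 m

Taking A as reference: B−A = (40, 75, +0.31); C−A = (-200, -35, -0.03).
Determinant of the coordinate differences = 40·(-35) − (-200)·75 = 13600.
∂h/∂x = [(+0.31)·(-35) − (-0.03)·75] / 13600 = -0.0006324
∂h/∂y = [40·(-0.03) − (-200)·(+0.31)] / 13600 = +0.004471
h(40, -95) = 293.02 + (-0.0006324)·(-230) + (+0.004471)·(-220) = 293.02 +0.145 -0.984 = 292.182 m.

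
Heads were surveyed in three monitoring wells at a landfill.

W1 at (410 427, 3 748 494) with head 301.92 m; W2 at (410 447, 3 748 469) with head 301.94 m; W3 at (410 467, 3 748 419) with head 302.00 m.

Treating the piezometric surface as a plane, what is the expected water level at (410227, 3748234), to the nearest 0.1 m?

302.5 m

Differences from W1: to W2 (Δx, Δy, Δh) = (20, -25, +0.02); to W3 = (40, -75, +0.08).
Solve a·Δx + b·Δy = Δh: det = 20·(-75) − 40·(-25) = -500.
∂h/∂x = [(+0.02)·(-75) − (+0.08)·(-25)] / -500 = -0.001000
∂h/∂y = [20·(+0.08) − 40·(+0.02)] / -500 = -0.001600
h(410227, 3748234) = 301.92 + (-0.001000)·(-200) + (-0.001600)·(-260) = 301.92 +0.200 +0.416 = 302.536 m.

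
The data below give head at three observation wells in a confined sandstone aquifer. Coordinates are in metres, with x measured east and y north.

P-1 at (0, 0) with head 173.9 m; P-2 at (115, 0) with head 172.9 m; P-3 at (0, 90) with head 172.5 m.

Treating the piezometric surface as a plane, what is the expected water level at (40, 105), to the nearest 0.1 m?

171.9 m

∂h/∂x = (172.9 − 173.9) / (115 − 0) = -0.008696
∂h/∂y = (172.5 − 173.9) / (90 − 0) = -0.01556
h(40, 105) = 173.9 + (-0.008696)·(40) + (-0.01556)·(105) = 173.9 -0.348 -1.633 = 171.919 m.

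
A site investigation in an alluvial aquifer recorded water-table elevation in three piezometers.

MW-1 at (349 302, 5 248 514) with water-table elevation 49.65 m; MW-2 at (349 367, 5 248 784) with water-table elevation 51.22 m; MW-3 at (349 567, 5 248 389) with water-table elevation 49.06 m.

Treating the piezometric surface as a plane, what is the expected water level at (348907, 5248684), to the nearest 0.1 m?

Differences from MW-1: to MW-2 (Δx, Δy, Δh) = (65, 270, +1.57); to MW-3 = (265, -125, -0.59).
Solve a·Δx + b·Δy = Δh: det = 65·(-125) − 265·270 = -79675.
∂h/∂x = [(+1.57)·(-125) − (-0.59)·270] / -79675 = +0.0004638
∂h/∂y = [65·(-0.59) − 265·(+1.57)] / -79675 = +0.005703
h(348907, 5248684) = 49.65 + (+0.0004638)·(-395) + (+0.005703)·(170) = 49.65 -0.183 +0.970 = 50.436 m.

50.4 m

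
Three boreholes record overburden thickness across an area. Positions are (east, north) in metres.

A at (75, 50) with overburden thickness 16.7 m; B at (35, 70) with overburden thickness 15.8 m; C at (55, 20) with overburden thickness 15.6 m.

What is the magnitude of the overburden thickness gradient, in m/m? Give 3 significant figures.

0.0347 m/m

Three-point gradient (reference A): Δ to B = (-40, 20, -0.9), Δ to C = (-20, -30, -1.1).
∂d/∂x = +0.03062, ∂d/∂y = +0.01625 (det = 1600).
|∇f| = √(0.03062² + 0.01625²) = 0.03466 m/m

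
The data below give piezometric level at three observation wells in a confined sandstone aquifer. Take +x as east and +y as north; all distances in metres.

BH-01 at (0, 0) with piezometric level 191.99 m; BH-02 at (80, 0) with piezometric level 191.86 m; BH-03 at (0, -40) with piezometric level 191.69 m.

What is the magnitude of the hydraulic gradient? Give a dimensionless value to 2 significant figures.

0.0077

∂h/∂x = (191.86 − 191.99) / (80 − 0) = -0.001625
∂h/∂y = (191.69 − 191.99) / (-40 − 0) = +0.007500
|∇h| = √(-0.001625² + 0.007500²) = 0.007674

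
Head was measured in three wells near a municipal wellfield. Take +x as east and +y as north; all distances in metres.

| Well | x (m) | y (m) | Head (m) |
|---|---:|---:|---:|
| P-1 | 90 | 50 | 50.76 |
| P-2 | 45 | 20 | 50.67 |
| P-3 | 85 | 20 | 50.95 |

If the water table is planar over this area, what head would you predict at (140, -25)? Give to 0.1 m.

51.7 m

Differences from P-1: to P-2 (Δx, Δy, Δh) = (-45, -30, -0.09); to P-3 = (-5, -30, +0.19).
Determinant of the coordinate differences = (-45)·(-30) − (-5)·(-30) = 1200.
∂h/∂x = [(-0.09)·(-30) − (+0.19)·(-30)] / 1200 = +0.007000
∂h/∂y = [(-45)·(+0.19) − (-5)·(-0.09)] / 1200 = -0.007500
h(140, -25) = 50.76 + (+0.007000)·(50) + (-0.007500)·(-75) = 50.76 +0.350 +0.563 = 51.673 m.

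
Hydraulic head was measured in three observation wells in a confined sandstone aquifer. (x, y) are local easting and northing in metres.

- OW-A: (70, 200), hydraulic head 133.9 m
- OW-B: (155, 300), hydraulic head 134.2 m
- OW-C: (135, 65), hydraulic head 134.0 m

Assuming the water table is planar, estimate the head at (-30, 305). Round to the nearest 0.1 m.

Differences from OW-A: to OW-B (Δx, Δy, Δh) = (85, 100, +0.3); to OW-C = (65, -135, +0.1).
Determinant of the coordinate differences = 85·(-135) − 65·100 = -17975.
∂h/∂x = [(+0.3)·(-135) − (+0.1)·100] / -17975 = +0.002809
∂h/∂y = [85·(+0.1) − 65·(+0.3)] / -17975 = +0.0006120
h(-30, 305) = 133.9 + (+0.002809)·(-100) + (+0.0006120)·(105) = 133.9 -0.281 +0.064 = 133.683 m.

133.7 m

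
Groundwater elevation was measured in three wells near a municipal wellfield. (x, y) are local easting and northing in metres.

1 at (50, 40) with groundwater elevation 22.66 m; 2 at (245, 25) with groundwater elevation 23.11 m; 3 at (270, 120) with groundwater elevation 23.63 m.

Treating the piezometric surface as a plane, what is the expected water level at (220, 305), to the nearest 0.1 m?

Three-point gradient (reference 1): Δ to 2 = (195, -15, +0.45), Δ to 3 = (220, 80, +0.97).
∂h/∂x = +0.002675, ∂h/∂y = +0.004770 (det = 18900).
h(220, 305) = 22.66 + (+0.002675)·(170) + (+0.004770)·(265) = 22.66 +0.455 +1.264 = 24.379 m.

24.4 m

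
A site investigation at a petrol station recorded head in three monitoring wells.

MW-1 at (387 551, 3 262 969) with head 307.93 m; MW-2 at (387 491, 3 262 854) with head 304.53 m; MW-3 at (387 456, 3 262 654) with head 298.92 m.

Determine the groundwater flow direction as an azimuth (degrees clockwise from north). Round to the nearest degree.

189°

With h = a·x + b·y + c and MW-1 as origin, the differences give:
  (-60)·a + (-115)·b = -3.40
  (-95)·a + (-315)·b = -9.01
Eliminate b (×(-315) and ×(-115), subtract): 7975·a = 34.850 → a = ∂h/∂x = +0.004370
Back-substitute: b = ∂h/∂y = +0.02729.
Flow direction (−∇h) has components (-0.004370 E, -0.02729 N).
Azimuth = atan2(E, N) = atan2(-0.004370, -0.02729) = 189.1° ≈ 189°.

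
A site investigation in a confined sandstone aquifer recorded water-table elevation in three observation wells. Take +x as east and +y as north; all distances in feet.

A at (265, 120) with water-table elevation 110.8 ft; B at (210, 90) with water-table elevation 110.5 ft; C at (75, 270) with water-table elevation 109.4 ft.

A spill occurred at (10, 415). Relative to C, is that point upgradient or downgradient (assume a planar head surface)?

downgradient

Taking A as reference: B−A = (-55, -30, -0.3); C−A = (-190, 150, -1.4).
Determinant of the coordinate differences = (-55)·150 − (-190)·(-30) = -13950.
∂h/∂x = [(-0.3)·150 − (-1.4)·(-30)] / -13950 = +0.006237
∂h/∂y = [(-55)·(-1.4) − (-190)·(-0.3)] / -13950 = -0.001434
Head at (10, 415) = 110.8 + (+0.006237)·(-255) + (-0.001434)·(295) = 108.79 ft.
That is lower than the 109.4 ft at C, so the point is downgradient.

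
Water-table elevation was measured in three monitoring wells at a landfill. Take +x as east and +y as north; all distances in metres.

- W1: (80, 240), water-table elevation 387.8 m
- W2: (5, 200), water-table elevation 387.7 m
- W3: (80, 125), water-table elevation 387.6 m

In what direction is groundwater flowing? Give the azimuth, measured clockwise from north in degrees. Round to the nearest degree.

193°

Differences from W1: to W2 (Δx, Δy, Δh) = (-75, -40, -0.1); to W3 = (0, -115, -0.2).
Determinant of the coordinate differences = (-75)·(-115) − 0·(-40) = 8625.
∂h/∂x = [(-0.1)·(-115) − (-0.2)·(-40)] / 8625 = +0.0004058
∂h/∂y = [(-75)·(-0.2) − 0·(-0.1)] / 8625 = +0.001739
Flow direction (−∇h) has components (-0.0004058 E, -0.001739 N).
Azimuth = atan2(E, N) = atan2(-0.0004058, -0.001739) = 193.1° ≈ 193°.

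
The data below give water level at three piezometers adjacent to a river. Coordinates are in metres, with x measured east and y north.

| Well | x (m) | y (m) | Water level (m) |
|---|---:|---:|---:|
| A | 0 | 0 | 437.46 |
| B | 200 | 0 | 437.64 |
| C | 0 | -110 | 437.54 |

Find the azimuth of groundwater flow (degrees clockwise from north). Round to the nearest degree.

∂h/∂x = (437.64 − 437.46) / (200 − 0) = +0.0009000
∂h/∂y = (437.54 − 437.46) / (-110 − 0) = -0.0007273
Flow direction (−∇h) has components (-0.0009000 E, +0.0007273 N).
Azimuth = atan2(E, N) = atan2(-0.0009000, +0.0007273) = 308.9° ≈ 309°.

309°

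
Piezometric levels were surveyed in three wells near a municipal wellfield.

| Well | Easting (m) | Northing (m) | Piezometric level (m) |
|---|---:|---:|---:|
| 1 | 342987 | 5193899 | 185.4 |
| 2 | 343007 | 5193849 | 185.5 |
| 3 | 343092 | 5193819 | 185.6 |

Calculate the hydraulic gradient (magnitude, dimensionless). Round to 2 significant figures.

Differences from 1: to 2 (Δx, Δy, Δh) = (20, -50, +0.1); to 3 = (105, -80, +0.2).
Solve a·Δx + b·Δy = Δh: det = 20·(-80) − 105·(-50) = 3650.
∂h/∂x = [(+0.1)·(-80) − (+0.2)·(-50)] / 3650 = +0.0005479
∂h/∂y = [20·(+0.2) − 105·(+0.1)] / 3650 = -0.001781
|∇h| = √(0.0005479² + -0.001781²) = 0.001863

0.0019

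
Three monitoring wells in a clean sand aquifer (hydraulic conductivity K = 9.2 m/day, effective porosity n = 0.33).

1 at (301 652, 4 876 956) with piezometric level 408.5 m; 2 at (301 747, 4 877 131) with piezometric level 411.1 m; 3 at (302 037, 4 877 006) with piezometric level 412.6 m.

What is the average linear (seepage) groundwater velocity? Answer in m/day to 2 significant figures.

0.38 m/day

Differences from 1: to 2 (Δx, Δy, Δh) = (95, 175, +2.6); to 3 = (385, 50, +4.1).
Determinant of the coordinate differences = 95·50 − 385·175 = -62625.
∂h/∂x = [(+2.6)·50 − (+4.1)·175] / -62625 = +0.009381
∂h/∂y = [95·(+4.1) − 385·(+2.6)] / -62625 = +0.009764
|∇h| = √(0.009381² + 0.009764²) = 0.01354
Seepage velocity v = K·i/n = 9.2 × 0.01354 / 0.33 = 0.3775 m/day.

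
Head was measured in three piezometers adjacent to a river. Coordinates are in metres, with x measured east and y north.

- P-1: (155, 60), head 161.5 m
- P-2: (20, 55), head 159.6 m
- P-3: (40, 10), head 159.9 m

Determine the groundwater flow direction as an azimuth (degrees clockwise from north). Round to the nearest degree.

Differences from P-1: to P-2 (Δx, Δy, Δh) = (-135, -5, -1.9); to P-3 = (-115, -50, -1.6).
Determinant of the coordinate differences = (-135)·(-50) − (-115)·(-5) = 6175.
∂h/∂x = [(-1.9)·(-50) − (-1.6)·(-5)] / 6175 = +0.01409
∂h/∂y = [(-135)·(-1.6) − (-115)·(-1.9)] / 6175 = -0.0004049
Flow direction (−∇h) has components (-0.01409 E, +0.0004049 N).
Azimuth = atan2(E, N) = atan2(-0.01409, +0.0004049) = 271.6° ≈ 272°.

272°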